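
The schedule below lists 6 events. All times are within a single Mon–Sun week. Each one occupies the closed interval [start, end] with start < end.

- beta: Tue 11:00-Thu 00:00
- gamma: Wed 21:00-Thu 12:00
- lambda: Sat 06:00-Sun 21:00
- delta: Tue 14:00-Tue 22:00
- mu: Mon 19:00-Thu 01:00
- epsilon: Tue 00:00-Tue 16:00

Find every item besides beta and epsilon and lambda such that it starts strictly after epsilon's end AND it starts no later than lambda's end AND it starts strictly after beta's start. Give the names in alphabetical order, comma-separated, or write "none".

Conditions: its start is strictly after epsilon's end (X.start > Tue 16:00) AND its start is no later than lambda's end (X.start <= Sun 21:00) AND its start is strictly after beta's start (X.start > Tue 11:00).
delta: start Tue 14:00 > Tue 16:00? ✗; start Tue 14:00 <= Sun 21:00? ✓; start Tue 14:00 > Tue 11:00? ✓ → no.
gamma: start Wed 21:00 > Tue 16:00? ✓; start Wed 21:00 <= Sun 21:00? ✓; start Wed 21:00 > Tue 11:00? ✓ → yes.
mu: start Mon 19:00 > Tue 16:00? ✗; start Mon 19:00 <= Sun 21:00? ✓; start Mon 19:00 > Tue 11:00? ✗ → no.
Result: gamma.

gamma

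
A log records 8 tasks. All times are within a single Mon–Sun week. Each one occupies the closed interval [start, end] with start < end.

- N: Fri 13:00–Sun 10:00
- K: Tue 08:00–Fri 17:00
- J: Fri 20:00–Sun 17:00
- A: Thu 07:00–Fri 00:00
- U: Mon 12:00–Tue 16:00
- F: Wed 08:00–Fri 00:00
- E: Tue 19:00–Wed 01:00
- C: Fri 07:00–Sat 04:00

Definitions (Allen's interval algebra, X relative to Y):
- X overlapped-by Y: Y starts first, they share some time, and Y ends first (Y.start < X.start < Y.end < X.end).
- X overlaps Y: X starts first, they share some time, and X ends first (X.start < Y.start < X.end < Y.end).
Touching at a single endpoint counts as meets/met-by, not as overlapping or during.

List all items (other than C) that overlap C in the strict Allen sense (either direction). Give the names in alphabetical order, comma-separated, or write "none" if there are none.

J, K, N

Target C = [Fri 07:00, Sat 04:00].
A [Thu 07:00, Fri 00:00] → before → no.
E [Tue 19:00, Wed 01:00] → before → no.
F [Wed 08:00, Fri 00:00] → before → no.
J [Fri 20:00, Sun 17:00] → overlapped-by → yes.
K [Tue 08:00, Fri 17:00] → overlaps → yes.
N [Fri 13:00, Sun 10:00] → overlapped-by → yes.
U [Mon 12:00, Tue 16:00] → before → no.
Result: J, K, N.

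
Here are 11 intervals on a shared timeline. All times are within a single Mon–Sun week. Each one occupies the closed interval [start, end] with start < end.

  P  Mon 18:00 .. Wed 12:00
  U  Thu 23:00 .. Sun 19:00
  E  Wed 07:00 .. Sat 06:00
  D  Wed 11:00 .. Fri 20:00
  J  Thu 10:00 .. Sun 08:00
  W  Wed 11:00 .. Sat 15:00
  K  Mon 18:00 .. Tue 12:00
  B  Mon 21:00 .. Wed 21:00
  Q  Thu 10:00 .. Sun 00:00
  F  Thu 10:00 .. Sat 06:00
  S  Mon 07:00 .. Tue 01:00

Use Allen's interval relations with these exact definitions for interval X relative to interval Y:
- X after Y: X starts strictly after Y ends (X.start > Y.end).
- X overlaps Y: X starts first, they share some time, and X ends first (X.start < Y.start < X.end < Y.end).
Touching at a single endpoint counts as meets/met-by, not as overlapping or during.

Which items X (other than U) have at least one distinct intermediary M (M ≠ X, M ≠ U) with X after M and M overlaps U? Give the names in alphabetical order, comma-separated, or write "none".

none

Target U = [Thu 23:00, Sun 19:00].
Intermediaries M with M overlaps U: D, E, F, J, Q, W.
Via D — items with X after D: none.
Via E — items with X after E: none.
Via F — items with X after F: none.
Via J — items with X after J: none.
Via Q — items with X after Q: none.
Via W — items with X after W: none.
Union: none.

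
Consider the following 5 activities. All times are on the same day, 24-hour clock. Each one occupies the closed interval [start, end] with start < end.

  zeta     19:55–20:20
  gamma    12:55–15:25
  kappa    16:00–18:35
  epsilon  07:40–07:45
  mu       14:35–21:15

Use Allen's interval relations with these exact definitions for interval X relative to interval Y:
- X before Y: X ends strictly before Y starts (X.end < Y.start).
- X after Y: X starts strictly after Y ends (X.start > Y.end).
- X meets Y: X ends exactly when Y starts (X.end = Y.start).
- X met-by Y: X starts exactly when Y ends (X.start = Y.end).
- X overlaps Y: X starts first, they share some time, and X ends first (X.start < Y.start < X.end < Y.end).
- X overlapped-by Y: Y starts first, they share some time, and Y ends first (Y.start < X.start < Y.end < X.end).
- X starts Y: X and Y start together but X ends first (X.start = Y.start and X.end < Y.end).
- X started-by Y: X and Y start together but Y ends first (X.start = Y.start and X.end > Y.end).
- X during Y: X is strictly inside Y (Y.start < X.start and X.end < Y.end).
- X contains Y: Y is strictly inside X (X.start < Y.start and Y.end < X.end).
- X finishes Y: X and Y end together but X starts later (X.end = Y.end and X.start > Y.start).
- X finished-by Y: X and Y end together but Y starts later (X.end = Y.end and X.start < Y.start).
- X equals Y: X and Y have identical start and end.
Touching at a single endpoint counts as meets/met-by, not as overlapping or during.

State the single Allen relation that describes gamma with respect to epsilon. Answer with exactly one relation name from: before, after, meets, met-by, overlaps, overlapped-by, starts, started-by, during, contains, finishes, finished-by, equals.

after

gamma = [12:55, 15:25]; epsilon = [07:40, 07:45].
Compare endpoints: gamma.start > epsilon.start, gamma.start > epsilon.end, gamma.end > epsilon.start, gamma.end > epsilon.end.
That pattern is 'after'.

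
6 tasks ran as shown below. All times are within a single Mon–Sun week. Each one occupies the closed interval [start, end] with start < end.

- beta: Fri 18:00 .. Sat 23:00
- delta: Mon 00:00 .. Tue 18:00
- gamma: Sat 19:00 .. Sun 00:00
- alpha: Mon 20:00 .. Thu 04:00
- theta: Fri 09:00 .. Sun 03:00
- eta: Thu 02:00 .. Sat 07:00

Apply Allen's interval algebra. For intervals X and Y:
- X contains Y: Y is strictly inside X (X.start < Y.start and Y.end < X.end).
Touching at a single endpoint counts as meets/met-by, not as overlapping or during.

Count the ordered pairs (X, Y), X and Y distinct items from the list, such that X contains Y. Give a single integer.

2

Checking all 30 ordered pairs for relation 'contains'; matching pairs in alphabetical order:
(theta, beta): theta contains beta ✓
(theta, gamma): theta contains gamma ✓
Count: 2.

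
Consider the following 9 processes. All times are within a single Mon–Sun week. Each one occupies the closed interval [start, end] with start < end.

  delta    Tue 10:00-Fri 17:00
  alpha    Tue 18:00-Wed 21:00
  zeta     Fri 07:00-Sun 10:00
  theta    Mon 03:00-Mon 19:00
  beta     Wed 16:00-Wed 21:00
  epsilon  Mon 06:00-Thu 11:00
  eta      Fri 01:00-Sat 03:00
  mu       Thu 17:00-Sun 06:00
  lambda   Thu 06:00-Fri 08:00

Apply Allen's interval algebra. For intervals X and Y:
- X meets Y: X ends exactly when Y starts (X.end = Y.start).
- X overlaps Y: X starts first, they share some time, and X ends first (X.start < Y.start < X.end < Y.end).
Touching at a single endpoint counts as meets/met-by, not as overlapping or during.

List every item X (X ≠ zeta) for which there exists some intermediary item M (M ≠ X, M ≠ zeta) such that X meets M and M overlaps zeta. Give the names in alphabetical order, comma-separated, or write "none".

Target zeta = [Fri 07:00, Sun 10:00].
Intermediaries M with M overlaps zeta: delta, eta, lambda, mu.
Via delta — items with X meets delta: none.
Via eta — items with X meets eta: none.
Via lambda — items with X meets lambda: none.
Via mu — items with X meets mu: none.
Union: none.

none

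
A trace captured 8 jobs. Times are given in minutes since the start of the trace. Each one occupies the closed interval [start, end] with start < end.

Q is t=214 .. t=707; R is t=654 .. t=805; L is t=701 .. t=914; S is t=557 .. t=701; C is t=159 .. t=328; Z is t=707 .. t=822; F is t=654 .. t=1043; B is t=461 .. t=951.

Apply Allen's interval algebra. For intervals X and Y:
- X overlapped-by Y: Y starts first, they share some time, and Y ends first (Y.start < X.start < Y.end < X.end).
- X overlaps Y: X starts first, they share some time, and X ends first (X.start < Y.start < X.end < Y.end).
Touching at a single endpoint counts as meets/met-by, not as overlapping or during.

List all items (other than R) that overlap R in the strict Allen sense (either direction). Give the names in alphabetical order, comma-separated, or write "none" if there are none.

Target R = [t=654, t=805].
B [t=461, t=951] → contains → no.
C [t=159, t=328] → before → no.
F [t=654, t=1043] → started-by → no.
L [t=701, t=914] → overlapped-by → yes.
Q [t=214, t=707] → overlaps → yes.
S [t=557, t=701] → overlaps → yes.
Z [t=707, t=822] → overlapped-by → yes.
Result: L, Q, S, Z.

L, Q, S, Z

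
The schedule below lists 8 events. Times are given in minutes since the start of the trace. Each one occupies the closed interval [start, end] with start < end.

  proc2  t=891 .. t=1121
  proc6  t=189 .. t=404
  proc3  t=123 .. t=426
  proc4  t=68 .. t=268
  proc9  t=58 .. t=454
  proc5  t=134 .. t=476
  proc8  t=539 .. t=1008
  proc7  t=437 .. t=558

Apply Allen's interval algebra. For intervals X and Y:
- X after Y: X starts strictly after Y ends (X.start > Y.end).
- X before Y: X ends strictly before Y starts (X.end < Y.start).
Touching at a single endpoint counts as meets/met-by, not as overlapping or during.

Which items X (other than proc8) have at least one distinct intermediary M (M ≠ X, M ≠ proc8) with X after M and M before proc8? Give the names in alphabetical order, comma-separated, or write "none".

proc2, proc7

Target proc8 = [t=539, t=1008].
Intermediaries M with M before proc8: proc3, proc4, proc5, proc6, proc9.
Via proc3 — items with X after proc3: proc2, proc7.
Via proc4 — items with X after proc4: proc2, proc7.
Via proc5 — items with X after proc5: proc2.
Via proc6 — items with X after proc6: proc2, proc7.
Via proc9 — items with X after proc9: proc2.
Union: proc2, proc7.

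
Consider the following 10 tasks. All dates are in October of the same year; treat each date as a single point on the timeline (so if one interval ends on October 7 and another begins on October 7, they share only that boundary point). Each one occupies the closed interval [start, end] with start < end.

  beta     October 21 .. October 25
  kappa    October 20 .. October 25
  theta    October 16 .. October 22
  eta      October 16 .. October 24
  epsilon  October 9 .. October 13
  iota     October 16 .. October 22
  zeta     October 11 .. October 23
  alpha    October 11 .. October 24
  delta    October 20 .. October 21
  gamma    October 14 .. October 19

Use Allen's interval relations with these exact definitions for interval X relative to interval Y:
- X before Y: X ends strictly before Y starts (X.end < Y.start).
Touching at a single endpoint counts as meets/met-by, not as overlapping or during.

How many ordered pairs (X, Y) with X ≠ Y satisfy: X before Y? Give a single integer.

Checking all 90 ordered pairs for relation 'before'; matching pairs in alphabetical order:
(epsilon, beta): epsilon before beta ✓
(epsilon, delta): epsilon before delta ✓
(epsilon, eta): epsilon before eta ✓
(epsilon, gamma): epsilon before gamma ✓
(epsilon, iota): epsilon before iota ✓
(epsilon, kappa): epsilon before kappa ✓
(epsilon, theta): epsilon before theta ✓
(gamma, beta): gamma before beta ✓
(gamma, delta): gamma before delta ✓
(gamma, kappa): gamma before kappa ✓
Count: 10.

10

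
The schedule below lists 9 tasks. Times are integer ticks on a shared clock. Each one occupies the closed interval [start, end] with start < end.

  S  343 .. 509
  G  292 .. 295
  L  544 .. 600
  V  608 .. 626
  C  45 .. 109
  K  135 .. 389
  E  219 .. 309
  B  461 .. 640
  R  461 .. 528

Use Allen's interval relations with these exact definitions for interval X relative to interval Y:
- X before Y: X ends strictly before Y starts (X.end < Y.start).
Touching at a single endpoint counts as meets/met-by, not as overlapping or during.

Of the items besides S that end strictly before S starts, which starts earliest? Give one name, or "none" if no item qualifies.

C

Target S = [343, 509].
B [461, 640] → overlapped-by → excluded.
C [45, 109] → before → candidate.
E [219, 309] → before → candidate.
G [292, 295] → before → candidate.
K [135, 389] → overlaps → excluded.
L [544, 600] → after → excluded.
R [461, 528] → overlapped-by → excluded.
V [608, 626] → after → excluded.
Among candidates, earliest start is 45 → C.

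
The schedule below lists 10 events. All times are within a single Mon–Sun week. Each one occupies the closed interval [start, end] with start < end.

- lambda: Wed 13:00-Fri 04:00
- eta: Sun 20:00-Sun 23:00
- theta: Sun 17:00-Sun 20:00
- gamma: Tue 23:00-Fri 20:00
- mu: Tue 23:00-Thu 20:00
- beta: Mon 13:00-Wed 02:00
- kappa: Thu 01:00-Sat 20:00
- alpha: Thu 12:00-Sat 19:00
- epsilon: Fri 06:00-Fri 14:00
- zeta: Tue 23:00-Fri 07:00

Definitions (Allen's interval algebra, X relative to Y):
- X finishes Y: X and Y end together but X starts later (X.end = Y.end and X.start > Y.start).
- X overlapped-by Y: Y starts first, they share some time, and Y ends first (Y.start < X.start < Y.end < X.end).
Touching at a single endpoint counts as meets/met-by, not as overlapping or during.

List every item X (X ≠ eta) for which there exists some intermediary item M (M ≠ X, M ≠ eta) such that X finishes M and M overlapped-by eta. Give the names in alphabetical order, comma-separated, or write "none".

Target eta = [Sun 20:00, Sun 23:00].
Intermediaries M with M overlapped-by eta: none.
Union: none.

none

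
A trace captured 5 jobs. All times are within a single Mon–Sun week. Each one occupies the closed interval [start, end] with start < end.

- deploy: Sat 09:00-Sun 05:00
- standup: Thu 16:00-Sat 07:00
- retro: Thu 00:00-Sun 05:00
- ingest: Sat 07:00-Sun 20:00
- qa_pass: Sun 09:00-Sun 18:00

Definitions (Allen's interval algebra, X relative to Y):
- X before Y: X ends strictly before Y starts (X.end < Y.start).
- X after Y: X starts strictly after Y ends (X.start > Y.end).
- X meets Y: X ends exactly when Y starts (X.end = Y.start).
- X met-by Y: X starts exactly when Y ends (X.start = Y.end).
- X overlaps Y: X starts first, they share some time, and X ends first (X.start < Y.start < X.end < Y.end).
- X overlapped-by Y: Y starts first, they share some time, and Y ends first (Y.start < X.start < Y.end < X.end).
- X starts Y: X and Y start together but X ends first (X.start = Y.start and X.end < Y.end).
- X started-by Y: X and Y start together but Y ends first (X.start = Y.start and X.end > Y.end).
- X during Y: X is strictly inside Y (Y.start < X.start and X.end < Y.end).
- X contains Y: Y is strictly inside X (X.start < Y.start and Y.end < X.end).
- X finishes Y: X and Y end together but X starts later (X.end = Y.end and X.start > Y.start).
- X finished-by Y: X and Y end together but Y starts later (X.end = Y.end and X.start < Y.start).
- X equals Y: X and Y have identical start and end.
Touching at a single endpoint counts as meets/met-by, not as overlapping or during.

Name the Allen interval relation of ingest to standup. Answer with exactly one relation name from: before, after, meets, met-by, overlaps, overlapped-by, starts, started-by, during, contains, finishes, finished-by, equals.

met-by

ingest = [Sat 07:00, Sun 20:00]; standup = [Thu 16:00, Sat 07:00].
Compare endpoints: ingest.start > standup.start, ingest.start = standup.end, ingest.end > standup.start, ingest.end > standup.end.
That pattern is 'met-by'.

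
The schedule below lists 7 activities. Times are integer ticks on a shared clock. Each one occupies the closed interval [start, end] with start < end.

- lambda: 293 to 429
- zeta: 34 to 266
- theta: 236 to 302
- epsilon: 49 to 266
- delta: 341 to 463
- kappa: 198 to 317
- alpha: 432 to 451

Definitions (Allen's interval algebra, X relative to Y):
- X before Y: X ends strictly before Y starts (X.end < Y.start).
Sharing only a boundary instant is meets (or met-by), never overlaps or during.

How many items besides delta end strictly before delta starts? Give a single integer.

Target delta = [341, 463].
alpha [432, 451] → during → no.
epsilon [49, 266] → before → counts.
kappa [198, 317] → before → counts.
lambda [293, 429] → overlaps → no.
theta [236, 302] → before → counts.
zeta [34, 266] → before → counts.
Total: 4.

4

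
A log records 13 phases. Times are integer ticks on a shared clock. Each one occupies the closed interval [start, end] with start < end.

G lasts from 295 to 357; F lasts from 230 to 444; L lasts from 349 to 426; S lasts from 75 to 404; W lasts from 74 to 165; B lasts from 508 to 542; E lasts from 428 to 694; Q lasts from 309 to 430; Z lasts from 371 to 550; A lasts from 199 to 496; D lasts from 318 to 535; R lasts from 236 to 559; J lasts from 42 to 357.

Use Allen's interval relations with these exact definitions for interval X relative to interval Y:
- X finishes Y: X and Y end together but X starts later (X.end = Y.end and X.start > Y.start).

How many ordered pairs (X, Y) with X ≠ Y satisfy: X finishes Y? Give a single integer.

Checking all 156 ordered pairs for relation 'finishes'; matching pairs in alphabetical order:
(G, J): G finishes J ✓
Count: 1.

1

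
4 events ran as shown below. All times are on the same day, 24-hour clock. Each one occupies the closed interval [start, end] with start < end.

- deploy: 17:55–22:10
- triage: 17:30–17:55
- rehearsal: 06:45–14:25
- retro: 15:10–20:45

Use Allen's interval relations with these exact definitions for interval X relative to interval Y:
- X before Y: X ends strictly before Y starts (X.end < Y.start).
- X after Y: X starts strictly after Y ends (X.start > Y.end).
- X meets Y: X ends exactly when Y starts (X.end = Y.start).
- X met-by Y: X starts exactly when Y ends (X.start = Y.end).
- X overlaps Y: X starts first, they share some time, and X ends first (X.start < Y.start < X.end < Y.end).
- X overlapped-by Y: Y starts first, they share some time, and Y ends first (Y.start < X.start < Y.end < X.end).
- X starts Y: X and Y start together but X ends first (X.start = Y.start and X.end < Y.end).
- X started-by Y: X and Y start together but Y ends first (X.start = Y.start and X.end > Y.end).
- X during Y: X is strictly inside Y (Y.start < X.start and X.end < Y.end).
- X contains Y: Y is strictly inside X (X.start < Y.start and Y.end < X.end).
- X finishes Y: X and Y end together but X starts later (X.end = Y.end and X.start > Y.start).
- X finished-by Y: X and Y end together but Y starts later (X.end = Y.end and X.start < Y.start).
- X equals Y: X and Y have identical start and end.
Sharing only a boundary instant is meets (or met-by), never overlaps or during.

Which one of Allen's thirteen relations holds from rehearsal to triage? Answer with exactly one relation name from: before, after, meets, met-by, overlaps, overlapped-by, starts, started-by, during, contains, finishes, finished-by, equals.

rehearsal = [06:45, 14:25]; triage = [17:30, 17:55].
Compare endpoints: rehearsal.start < triage.start, rehearsal.start < triage.end, rehearsal.end < triage.start, rehearsal.end < triage.end.
That pattern is 'before'.

before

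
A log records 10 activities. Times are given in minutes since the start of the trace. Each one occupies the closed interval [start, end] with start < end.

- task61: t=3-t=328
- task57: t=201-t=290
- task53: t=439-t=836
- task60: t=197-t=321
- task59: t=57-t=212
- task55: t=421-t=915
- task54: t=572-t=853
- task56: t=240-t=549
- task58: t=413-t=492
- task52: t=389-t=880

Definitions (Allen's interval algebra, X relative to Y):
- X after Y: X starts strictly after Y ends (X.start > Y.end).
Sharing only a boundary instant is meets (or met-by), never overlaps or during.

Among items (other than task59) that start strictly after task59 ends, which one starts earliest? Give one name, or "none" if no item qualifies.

Target task59 = [t=57, t=212].
task52 [t=389, t=880] → after → candidate.
task53 [t=439, t=836] → after → candidate.
task54 [t=572, t=853] → after → candidate.
task55 [t=421, t=915] → after → candidate.
task56 [t=240, t=549] → after → candidate.
task57 [t=201, t=290] → overlapped-by → excluded.
task58 [t=413, t=492] → after → candidate.
task60 [t=197, t=321] → overlapped-by → excluded.
task61 [t=3, t=328] → contains → excluded.
Among candidates, earliest start is t=240 → task56.

task56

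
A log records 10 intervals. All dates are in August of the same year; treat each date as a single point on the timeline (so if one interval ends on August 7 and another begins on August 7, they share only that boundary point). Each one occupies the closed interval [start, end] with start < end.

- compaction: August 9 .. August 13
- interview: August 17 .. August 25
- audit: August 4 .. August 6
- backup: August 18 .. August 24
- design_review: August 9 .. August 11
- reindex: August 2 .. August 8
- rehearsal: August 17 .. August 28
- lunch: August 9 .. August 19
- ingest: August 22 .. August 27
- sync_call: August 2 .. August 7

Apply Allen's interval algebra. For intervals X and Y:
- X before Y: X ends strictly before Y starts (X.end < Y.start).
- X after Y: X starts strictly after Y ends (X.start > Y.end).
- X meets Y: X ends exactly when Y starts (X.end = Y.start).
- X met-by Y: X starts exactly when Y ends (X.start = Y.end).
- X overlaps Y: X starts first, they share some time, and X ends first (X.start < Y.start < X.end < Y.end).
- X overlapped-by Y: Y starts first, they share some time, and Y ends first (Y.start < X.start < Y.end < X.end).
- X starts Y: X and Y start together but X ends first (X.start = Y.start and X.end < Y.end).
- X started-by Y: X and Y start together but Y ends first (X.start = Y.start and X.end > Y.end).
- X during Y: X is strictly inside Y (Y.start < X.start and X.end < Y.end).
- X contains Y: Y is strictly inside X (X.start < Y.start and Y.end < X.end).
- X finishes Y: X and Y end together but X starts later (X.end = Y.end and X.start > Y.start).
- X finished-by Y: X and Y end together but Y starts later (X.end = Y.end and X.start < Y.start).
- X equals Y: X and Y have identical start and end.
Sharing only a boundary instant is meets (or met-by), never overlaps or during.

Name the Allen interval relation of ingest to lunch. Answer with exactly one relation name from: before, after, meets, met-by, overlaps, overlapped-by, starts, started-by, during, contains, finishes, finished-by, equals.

after

ingest = [August 22, August 27]; lunch = [August 9, August 19].
Compare endpoints: ingest.start > lunch.start, ingest.start > lunch.end, ingest.end > lunch.start, ingest.end > lunch.end.
That pattern is 'after'.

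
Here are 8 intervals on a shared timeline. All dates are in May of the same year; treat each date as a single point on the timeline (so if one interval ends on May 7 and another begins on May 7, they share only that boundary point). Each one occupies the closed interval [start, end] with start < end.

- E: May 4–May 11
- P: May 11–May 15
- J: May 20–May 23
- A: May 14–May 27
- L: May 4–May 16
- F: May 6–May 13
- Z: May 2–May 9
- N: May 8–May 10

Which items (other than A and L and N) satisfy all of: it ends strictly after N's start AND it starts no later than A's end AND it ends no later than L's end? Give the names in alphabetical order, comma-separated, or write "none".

E, F, P, Z

Conditions: its end is strictly after N's start (X.end > May 8) AND its start is no later than A's end (X.start <= May 27) AND its end is no later than L's end (X.end <= May 16).
E: end May 11 > May 8? ✓; start May 4 <= May 27? ✓; end May 11 <= May 16? ✓ → yes.
F: end May 13 > May 8? ✓; start May 6 <= May 27? ✓; end May 13 <= May 16? ✓ → yes.
J: end May 23 > May 8? ✓; start May 20 <= May 27? ✓; end May 23 <= May 16? ✗ → no.
P: end May 15 > May 8? ✓; start May 11 <= May 27? ✓; end May 15 <= May 16? ✓ → yes.
Z: end May 9 > May 8? ✓; start May 2 <= May 27? ✓; end May 9 <= May 16? ✓ → yes.
Result: E, F, P, Z.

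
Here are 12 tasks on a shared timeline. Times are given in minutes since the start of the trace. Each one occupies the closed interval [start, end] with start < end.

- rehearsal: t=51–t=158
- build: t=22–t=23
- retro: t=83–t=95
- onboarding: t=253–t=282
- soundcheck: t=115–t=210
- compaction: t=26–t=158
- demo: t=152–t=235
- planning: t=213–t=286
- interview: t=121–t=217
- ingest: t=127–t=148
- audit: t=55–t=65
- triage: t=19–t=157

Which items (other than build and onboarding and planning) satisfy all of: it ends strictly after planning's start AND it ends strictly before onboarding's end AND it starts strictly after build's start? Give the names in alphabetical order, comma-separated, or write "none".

Conditions: its end is strictly after planning's start (X.end > t=213) AND its end is strictly before onboarding's end (X.end < t=282) AND its start is strictly after build's start (X.start > t=22).
audit: end t=65 > t=213? ✗; end t=65 < t=282? ✓; start t=55 > t=22? ✓ → no.
compaction: end t=158 > t=213? ✗; end t=158 < t=282? ✓; start t=26 > t=22? ✓ → no.
demo: end t=235 > t=213? ✓; end t=235 < t=282? ✓; start t=152 > t=22? ✓ → yes.
ingest: end t=148 > t=213? ✗; end t=148 < t=282? ✓; start t=127 > t=22? ✓ → no.
interview: end t=217 > t=213? ✓; end t=217 < t=282? ✓; start t=121 > t=22? ✓ → yes.
rehearsal: end t=158 > t=213? ✗; end t=158 < t=282? ✓; start t=51 > t=22? ✓ → no.
retro: end t=95 > t=213? ✗; end t=95 < t=282? ✓; start t=83 > t=22? ✓ → no.
soundcheck: end t=210 > t=213? ✗; end t=210 < t=282? ✓; start t=115 > t=22? ✓ → no.
triage: end t=157 > t=213? ✗; end t=157 < t=282? ✓; start t=19 > t=22? ✗ → no.
Result: demo, interview.

demo, interview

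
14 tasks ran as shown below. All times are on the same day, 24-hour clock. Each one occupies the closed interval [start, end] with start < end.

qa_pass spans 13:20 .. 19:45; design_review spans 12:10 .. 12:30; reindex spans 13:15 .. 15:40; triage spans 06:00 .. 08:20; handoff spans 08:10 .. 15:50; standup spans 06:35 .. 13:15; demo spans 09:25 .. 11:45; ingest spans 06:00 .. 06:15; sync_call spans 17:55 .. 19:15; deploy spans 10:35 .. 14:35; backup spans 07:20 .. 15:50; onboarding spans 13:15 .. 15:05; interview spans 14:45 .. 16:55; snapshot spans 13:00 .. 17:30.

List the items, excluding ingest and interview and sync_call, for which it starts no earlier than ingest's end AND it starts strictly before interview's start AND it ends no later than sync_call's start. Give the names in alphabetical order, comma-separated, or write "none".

Conditions: its start is no earlier than ingest's end (X.start >= 06:15) AND its start is strictly before interview's start (X.start < 14:45) AND its end is no later than sync_call's start (X.end <= 17:55).
backup: start 07:20 >= 06:15? ✓; start 07:20 < 14:45? ✓; end 15:50 <= 17:55? ✓ → yes.
demo: start 09:25 >= 06:15? ✓; start 09:25 < 14:45? ✓; end 11:45 <= 17:55? ✓ → yes.
deploy: start 10:35 >= 06:15? ✓; start 10:35 < 14:45? ✓; end 14:35 <= 17:55? ✓ → yes.
design_review: start 12:10 >= 06:15? ✓; start 12:10 < 14:45? ✓; end 12:30 <= 17:55? ✓ → yes.
handoff: start 08:10 >= 06:15? ✓; start 08:10 < 14:45? ✓; end 15:50 <= 17:55? ✓ → yes.
onboarding: start 13:15 >= 06:15? ✓; start 13:15 < 14:45? ✓; end 15:05 <= 17:55? ✓ → yes.
qa_pass: start 13:20 >= 06:15? ✓; start 13:20 < 14:45? ✓; end 19:45 <= 17:55? ✗ → no.
reindex: start 13:15 >= 06:15? ✓; start 13:15 < 14:45? ✓; end 15:40 <= 17:55? ✓ → yes.
snapshot: start 13:00 >= 06:15? ✓; start 13:00 < 14:45? ✓; end 17:30 <= 17:55? ✓ → yes.
standup: start 06:35 >= 06:15? ✓; start 06:35 < 14:45? ✓; end 13:15 <= 17:55? ✓ → yes.
triage: start 06:00 >= 06:15? ✗; start 06:00 < 14:45? ✓; end 08:20 <= 17:55? ✓ → no.
Result: backup, demo, deploy, design_review, handoff, onboarding, reindex, snapshot, standup.

backup, demo, deploy, design_review, handoff, onboarding, reindex, snapshot, standup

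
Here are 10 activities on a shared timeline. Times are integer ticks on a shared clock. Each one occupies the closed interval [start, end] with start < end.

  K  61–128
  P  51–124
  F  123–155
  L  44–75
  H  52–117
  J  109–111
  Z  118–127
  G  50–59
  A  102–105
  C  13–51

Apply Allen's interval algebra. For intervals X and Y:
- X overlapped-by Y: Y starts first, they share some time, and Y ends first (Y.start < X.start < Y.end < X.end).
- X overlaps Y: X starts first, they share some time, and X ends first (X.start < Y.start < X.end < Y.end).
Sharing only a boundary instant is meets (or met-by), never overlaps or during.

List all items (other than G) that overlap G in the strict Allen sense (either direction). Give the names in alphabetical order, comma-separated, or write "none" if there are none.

Target G = [50, 59].
A [102, 105] → after → no.
C [13, 51] → overlaps → yes.
F [123, 155] → after → no.
H [52, 117] → overlapped-by → yes.
J [109, 111] → after → no.
K [61, 128] → after → no.
L [44, 75] → contains → no.
P [51, 124] → overlapped-by → yes.
Z [118, 127] → after → no.
Result: C, H, P.

C, H, P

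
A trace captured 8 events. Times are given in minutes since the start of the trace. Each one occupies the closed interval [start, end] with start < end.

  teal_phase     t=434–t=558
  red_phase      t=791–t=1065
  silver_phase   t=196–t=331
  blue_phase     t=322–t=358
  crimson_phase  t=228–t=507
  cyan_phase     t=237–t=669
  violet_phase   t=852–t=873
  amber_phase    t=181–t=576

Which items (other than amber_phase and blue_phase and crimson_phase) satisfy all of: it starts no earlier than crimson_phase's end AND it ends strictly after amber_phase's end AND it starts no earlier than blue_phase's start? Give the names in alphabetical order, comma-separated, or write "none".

red_phase, violet_phase

Conditions: its start is no earlier than crimson_phase's end (X.start >= t=507) AND its end is strictly after amber_phase's end (X.end > t=576) AND its start is no earlier than blue_phase's start (X.start >= t=322).
cyan_phase: start t=237 >= t=507? ✗; end t=669 > t=576? ✓; start t=237 >= t=322? ✗ → no.
red_phase: start t=791 >= t=507? ✓; end t=1065 > t=576? ✓; start t=791 >= t=322? ✓ → yes.
silver_phase: start t=196 >= t=507? ✗; end t=331 > t=576? ✗; start t=196 >= t=322? ✗ → no.
teal_phase: start t=434 >= t=507? ✗; end t=558 > t=576? ✗; start t=434 >= t=322? ✓ → no.
violet_phase: start t=852 >= t=507? ✓; end t=873 > t=576? ✓; start t=852 >= t=322? ✓ → yes.
Result: red_phase, violet_phase.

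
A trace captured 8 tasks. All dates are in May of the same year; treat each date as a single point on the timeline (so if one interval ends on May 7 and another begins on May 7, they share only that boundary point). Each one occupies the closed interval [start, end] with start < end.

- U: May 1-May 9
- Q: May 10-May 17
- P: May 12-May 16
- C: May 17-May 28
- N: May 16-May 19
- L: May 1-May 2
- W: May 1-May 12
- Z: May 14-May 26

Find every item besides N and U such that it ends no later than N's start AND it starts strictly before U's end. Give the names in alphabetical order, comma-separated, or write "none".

L, W

Conditions: its end is no later than N's start (X.end <= May 16) AND its start is strictly before U's end (X.start < May 9).
C: end May 28 <= May 16? ✗; start May 17 < May 9? ✗ → no.
L: end May 2 <= May 16? ✓; start May 1 < May 9? ✓ → yes.
P: end May 16 <= May 16? ✓; start May 12 < May 9? ✗ → no.
Q: end May 17 <= May 16? ✗; start May 10 < May 9? ✗ → no.
W: end May 12 <= May 16? ✓; start May 1 < May 9? ✓ → yes.
Z: end May 26 <= May 16? ✗; start May 14 < May 9? ✗ → no.
Result: L, W.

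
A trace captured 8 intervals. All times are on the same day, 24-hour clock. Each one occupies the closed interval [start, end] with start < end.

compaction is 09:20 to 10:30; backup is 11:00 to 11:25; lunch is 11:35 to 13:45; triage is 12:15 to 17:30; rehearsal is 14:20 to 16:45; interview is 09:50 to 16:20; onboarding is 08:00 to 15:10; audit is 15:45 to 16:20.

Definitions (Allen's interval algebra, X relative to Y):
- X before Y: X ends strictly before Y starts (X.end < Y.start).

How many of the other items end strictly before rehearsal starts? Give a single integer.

3

Target rehearsal = [14:20, 16:45].
audit [15:45, 16:20] → during → no.
backup [11:00, 11:25] → before → counts.
compaction [09:20, 10:30] → before → counts.
interview [09:50, 16:20] → overlaps → no.
lunch [11:35, 13:45] → before → counts.
onboarding [08:00, 15:10] → overlaps → no.
triage [12:15, 17:30] → contains → no.
Total: 3.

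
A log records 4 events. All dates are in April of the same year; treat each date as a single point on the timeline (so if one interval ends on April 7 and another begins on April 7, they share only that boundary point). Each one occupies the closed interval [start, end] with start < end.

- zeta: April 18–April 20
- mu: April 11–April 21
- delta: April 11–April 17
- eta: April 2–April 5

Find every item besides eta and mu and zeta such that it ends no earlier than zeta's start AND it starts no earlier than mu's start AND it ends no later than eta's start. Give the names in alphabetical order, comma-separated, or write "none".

Conditions: its end is no earlier than zeta's start (X.end >= April 18) AND its start is no earlier than mu's start (X.start >= April 11) AND its end is no later than eta's start (X.end <= April 2).
delta: end April 17 >= April 18? ✗; start April 11 >= April 11? ✓; end April 17 <= April 2? ✗ → no.
Result: none.

none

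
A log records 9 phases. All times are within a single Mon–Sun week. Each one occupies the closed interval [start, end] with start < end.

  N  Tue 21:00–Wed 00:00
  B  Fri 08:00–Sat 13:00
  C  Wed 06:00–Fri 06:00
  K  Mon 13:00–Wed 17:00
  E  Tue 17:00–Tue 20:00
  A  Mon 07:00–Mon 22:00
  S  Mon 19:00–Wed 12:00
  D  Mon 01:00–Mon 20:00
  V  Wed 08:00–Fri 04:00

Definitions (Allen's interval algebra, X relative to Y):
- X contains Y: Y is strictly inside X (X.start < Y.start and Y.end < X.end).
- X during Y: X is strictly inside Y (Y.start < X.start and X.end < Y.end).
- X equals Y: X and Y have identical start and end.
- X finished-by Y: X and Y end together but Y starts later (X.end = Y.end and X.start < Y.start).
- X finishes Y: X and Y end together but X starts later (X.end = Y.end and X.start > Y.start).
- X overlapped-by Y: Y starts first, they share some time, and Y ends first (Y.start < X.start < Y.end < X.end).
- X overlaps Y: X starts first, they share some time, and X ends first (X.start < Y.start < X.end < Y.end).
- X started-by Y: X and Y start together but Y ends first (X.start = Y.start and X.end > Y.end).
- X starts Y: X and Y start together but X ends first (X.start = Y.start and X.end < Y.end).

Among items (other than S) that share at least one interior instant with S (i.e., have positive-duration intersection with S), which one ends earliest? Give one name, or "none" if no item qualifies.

Target S = [Mon 19:00, Wed 12:00].
A [Mon 07:00, Mon 22:00] → overlaps → candidate.
B [Fri 08:00, Sat 13:00] → after → excluded.
C [Wed 06:00, Fri 06:00] → overlapped-by → candidate.
D [Mon 01:00, Mon 20:00] → overlaps → candidate.
E [Tue 17:00, Tue 20:00] → during → candidate.
K [Mon 13:00, Wed 17:00] → contains → candidate.
N [Tue 21:00, Wed 00:00] → during → candidate.
V [Wed 08:00, Fri 04:00] → overlapped-by → candidate.
Among candidates, earliest end is Mon 20:00 → D.

D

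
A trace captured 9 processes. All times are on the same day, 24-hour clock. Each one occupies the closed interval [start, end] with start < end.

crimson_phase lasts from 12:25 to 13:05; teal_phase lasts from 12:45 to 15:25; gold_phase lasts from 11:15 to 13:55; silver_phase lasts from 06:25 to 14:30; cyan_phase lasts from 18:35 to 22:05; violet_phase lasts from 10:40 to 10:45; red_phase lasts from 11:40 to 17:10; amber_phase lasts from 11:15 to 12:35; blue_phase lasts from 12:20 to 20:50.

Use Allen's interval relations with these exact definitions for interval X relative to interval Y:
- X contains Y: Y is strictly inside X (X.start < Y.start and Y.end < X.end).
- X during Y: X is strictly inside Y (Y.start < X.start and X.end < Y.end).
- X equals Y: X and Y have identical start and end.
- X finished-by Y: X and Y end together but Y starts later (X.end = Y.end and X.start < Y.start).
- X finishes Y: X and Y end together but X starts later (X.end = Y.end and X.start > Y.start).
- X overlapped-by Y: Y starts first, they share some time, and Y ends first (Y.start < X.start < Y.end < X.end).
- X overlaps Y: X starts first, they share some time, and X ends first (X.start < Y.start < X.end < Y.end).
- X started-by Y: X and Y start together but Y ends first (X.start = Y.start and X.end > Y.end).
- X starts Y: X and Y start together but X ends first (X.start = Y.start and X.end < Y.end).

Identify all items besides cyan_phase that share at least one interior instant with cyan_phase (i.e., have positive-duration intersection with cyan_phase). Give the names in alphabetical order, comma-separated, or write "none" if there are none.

Target cyan_phase = [18:35, 22:05].
amber_phase [11:15, 12:35] → before → no.
blue_phase [12:20, 20:50] → overlaps → yes.
crimson_phase [12:25, 13:05] → before → no.
gold_phase [11:15, 13:55] → before → no.
red_phase [11:40, 17:10] → before → no.
silver_phase [06:25, 14:30] → before → no.
teal_phase [12:45, 15:25] → before → no.
violet_phase [10:40, 10:45] → before → no.
Result: blue_phase.

blue_phase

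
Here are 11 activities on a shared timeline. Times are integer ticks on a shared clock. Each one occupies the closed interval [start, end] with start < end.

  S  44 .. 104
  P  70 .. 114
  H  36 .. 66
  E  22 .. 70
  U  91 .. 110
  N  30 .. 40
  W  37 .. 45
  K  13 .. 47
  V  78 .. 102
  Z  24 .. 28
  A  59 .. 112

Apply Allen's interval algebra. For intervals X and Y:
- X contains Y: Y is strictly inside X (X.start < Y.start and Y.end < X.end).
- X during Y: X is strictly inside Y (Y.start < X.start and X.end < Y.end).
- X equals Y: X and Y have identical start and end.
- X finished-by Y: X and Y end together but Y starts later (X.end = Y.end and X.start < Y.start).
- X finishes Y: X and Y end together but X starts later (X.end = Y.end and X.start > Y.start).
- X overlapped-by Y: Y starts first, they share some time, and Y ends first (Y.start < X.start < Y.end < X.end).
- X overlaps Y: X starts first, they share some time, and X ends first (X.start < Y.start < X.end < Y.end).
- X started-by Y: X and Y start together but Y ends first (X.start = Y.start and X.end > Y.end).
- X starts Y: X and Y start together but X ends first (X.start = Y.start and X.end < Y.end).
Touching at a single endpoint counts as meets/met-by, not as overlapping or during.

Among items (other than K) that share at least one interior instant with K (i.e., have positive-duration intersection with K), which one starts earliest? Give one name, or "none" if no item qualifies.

Target K = [13, 47].
A [59, 112] → after → excluded.
E [22, 70] → overlapped-by → candidate.
H [36, 66] → overlapped-by → candidate.
N [30, 40] → during → candidate.
P [70, 114] → after → excluded.
S [44, 104] → overlapped-by → candidate.
U [91, 110] → after → excluded.
V [78, 102] → after → excluded.
W [37, 45] → during → candidate.
Z [24, 28] → during → candidate.
Among candidates, earliest start is 22 → E.

E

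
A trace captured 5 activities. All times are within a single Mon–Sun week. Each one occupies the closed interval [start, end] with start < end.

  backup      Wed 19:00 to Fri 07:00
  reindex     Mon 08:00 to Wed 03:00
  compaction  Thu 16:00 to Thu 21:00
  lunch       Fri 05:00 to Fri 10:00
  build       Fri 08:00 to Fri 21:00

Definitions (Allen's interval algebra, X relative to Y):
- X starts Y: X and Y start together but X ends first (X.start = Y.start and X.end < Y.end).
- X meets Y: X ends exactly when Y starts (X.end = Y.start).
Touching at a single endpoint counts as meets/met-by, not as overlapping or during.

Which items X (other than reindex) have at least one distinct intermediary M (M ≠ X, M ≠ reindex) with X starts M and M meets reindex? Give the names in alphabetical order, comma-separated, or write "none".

Target reindex = [Mon 08:00, Wed 03:00].
Intermediaries M with M meets reindex: none.
Union: none.

none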